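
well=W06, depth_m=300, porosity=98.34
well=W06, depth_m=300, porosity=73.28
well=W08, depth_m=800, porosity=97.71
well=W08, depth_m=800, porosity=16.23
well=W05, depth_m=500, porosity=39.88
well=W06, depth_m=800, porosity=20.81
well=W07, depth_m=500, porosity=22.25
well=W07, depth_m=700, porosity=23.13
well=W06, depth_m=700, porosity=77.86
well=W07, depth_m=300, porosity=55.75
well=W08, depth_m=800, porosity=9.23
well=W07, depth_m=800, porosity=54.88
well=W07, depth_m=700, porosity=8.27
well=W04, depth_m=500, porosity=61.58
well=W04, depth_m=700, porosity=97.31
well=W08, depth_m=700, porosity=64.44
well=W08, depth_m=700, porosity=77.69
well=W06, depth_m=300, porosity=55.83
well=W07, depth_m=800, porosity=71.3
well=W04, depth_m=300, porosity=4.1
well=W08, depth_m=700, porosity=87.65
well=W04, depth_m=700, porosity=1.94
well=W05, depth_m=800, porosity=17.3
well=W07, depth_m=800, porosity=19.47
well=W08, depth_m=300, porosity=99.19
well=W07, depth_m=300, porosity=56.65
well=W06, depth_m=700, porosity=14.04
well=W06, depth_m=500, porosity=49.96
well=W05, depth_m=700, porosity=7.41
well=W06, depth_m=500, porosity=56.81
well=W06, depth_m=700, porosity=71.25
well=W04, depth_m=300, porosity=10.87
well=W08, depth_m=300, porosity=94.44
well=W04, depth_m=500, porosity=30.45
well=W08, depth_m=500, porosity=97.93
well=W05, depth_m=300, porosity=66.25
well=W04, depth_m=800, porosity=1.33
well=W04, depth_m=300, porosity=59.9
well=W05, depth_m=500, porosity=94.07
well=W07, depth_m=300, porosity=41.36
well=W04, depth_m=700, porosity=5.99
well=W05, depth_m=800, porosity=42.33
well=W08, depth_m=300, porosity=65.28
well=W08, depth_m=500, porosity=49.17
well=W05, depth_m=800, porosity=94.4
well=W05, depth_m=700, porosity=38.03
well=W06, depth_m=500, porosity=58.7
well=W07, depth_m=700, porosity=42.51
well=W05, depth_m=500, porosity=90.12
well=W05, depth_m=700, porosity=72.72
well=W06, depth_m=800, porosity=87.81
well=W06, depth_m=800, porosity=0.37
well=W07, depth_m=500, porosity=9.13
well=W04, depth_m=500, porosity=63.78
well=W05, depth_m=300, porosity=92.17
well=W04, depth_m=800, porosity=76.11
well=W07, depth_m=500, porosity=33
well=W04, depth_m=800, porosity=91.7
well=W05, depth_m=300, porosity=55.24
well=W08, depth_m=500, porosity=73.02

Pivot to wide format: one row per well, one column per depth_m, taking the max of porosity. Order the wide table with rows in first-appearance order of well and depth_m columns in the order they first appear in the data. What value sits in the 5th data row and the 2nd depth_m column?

With rows in first-appearance order of well, row 5 is well=W04. depth_m columns in first-appearance order: 300, 800, 500, 700; column 2 is 800.
Long rows with well=W04, depth_m=800: max(1.33, 76.11, 91.7) = 91.7.

91.7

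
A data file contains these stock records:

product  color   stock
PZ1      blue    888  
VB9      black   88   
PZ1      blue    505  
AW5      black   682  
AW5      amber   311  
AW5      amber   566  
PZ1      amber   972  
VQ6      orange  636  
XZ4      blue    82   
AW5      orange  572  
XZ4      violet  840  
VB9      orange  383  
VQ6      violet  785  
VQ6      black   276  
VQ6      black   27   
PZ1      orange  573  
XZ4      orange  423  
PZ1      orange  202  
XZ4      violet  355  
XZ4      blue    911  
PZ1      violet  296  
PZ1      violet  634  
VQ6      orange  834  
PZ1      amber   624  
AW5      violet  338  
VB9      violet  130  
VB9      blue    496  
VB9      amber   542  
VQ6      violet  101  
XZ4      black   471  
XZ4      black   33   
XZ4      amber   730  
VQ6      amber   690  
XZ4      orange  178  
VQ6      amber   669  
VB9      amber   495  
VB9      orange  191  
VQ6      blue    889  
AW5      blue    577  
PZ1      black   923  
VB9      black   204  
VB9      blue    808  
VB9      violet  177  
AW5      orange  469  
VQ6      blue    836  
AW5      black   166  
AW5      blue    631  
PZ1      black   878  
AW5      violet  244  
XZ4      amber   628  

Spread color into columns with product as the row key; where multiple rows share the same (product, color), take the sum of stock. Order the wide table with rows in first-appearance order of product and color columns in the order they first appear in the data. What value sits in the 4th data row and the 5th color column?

With rows in first-appearance order of product, row 4 is product=VQ6. color columns in first-appearance order: blue, black, amber, orange, violet; column 5 is violet.
Long rows with product=VQ6, color=violet: 785 + 101 = 886.

886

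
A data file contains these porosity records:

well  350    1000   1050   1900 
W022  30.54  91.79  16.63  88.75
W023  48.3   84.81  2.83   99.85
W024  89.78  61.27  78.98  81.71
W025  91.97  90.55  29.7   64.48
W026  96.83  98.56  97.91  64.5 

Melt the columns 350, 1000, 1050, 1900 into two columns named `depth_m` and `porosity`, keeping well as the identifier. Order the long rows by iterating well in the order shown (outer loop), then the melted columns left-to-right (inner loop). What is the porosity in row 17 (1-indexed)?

96.83

20 rows total (5 × 4). Row 17: index ⌊(17-1)/4⌋ = 4 into well → W026; (17-1) mod 4 = 0 into the melted columns → 350.
So row 17 is (W026, 350, 96.83); porosity = 96.83.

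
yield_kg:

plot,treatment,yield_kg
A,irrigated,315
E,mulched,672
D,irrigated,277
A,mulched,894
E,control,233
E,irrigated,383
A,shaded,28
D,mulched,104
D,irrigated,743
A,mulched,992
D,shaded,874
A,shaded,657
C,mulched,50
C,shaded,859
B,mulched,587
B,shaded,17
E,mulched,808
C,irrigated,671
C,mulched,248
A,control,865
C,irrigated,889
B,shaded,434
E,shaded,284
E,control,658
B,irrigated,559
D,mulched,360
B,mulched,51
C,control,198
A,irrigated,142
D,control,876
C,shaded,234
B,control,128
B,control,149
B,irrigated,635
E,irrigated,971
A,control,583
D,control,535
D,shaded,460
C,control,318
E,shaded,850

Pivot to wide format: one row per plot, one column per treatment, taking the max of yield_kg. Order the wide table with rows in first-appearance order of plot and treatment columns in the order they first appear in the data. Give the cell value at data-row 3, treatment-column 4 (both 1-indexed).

With rows in first-appearance order of plot, row 3 is plot=D. treatment columns in first-appearance order: irrigated, mulched, control, shaded; column 4 is shaded.
Long rows with plot=D, treatment=shaded: max(874, 460) = 874.

874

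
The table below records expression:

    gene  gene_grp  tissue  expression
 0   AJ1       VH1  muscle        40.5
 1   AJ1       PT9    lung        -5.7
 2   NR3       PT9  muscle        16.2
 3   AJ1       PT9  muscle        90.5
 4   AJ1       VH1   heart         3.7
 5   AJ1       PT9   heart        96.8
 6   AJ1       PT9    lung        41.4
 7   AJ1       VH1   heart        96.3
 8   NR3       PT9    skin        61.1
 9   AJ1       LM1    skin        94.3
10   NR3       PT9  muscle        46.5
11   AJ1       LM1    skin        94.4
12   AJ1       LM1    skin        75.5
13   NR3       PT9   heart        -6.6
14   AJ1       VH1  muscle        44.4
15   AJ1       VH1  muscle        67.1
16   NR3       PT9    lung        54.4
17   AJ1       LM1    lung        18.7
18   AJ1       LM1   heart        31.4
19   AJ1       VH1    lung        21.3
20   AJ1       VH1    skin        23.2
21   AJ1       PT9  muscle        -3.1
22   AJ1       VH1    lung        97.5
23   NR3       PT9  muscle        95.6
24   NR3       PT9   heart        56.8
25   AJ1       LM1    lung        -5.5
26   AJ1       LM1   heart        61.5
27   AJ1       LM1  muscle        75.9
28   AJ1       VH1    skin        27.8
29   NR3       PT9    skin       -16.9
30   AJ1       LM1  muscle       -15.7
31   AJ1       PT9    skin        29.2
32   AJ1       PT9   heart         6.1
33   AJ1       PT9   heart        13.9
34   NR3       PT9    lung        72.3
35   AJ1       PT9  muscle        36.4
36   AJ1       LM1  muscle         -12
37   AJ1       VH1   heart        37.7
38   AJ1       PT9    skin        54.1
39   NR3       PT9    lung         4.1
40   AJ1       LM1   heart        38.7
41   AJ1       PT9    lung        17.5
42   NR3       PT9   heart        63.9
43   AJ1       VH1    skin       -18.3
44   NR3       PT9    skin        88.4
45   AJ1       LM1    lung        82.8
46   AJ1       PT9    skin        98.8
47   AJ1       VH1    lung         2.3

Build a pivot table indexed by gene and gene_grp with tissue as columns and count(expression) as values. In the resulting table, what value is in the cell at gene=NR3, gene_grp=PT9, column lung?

3

Rows with gene=NR3, gene_grp=PT9 and tissue=lung: expression values are 54.4, 72.3, 4.1.
3 rows match — count = 3.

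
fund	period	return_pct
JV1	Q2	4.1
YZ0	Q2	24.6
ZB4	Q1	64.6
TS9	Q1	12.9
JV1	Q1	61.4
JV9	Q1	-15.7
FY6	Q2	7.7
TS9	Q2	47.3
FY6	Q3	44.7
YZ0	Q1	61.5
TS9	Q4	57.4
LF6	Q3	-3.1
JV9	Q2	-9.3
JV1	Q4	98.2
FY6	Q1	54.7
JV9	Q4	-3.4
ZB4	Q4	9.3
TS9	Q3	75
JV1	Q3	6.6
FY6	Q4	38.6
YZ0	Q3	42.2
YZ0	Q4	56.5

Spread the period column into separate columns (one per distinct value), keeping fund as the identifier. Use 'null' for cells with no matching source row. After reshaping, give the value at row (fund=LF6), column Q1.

null

No long-format row has fund=LF6 and period=Q1, so the cell is null.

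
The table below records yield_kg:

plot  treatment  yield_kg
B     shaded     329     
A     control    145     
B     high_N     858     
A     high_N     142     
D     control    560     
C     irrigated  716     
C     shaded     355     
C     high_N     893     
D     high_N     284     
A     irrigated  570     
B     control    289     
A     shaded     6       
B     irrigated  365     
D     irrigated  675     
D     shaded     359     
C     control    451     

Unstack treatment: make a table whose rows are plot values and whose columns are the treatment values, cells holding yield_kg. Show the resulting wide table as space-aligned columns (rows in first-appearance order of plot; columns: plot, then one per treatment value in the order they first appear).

Columns: plot plus the 4 distinct treatment values (shaded, control, high_N, irrigated).
For example, row B column shaded takes yield_kg=329 from the long row (B, shaded).

plot  shaded  control  high_N  irrigated
B     329     289      858     365      
A     6       145      142     570      
D     359     560      284     675      
C     355     451      893     716      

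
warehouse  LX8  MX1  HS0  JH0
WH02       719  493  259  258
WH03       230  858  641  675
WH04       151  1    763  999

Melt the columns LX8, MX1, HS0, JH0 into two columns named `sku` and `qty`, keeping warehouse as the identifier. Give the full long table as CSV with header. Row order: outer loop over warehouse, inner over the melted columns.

warehouse,sku,qty
WH02,LX8,719
WH02,MX1,493
WH02,HS0,259
WH02,JH0,258
WH03,LX8,230
WH03,MX1,858
WH03,HS0,641
WH03,JH0,675
WH04,LX8,151
WH04,MX1,1
WH04,HS0,763
WH04,JH0,999

Each (warehouse, column) pair becomes one row: 3 × 4 = 12 rows.
For example, (WH02, LX8) → qty=719.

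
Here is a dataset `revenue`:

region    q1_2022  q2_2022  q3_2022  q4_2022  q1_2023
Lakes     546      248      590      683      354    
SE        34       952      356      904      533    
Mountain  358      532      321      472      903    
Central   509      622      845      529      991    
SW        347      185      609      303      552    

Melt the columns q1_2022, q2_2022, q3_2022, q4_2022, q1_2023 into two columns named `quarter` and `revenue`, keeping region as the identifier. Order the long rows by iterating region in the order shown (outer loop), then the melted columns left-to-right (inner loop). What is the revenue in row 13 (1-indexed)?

25 rows total (5 × 5). Row 13: index ⌊(13-1)/5⌋ = 2 into region → Mountain; (13-1) mod 5 = 2 into the melted columns → q3_2022.
So row 13 is (Mountain, q3_2022, 321); revenue = 321.

321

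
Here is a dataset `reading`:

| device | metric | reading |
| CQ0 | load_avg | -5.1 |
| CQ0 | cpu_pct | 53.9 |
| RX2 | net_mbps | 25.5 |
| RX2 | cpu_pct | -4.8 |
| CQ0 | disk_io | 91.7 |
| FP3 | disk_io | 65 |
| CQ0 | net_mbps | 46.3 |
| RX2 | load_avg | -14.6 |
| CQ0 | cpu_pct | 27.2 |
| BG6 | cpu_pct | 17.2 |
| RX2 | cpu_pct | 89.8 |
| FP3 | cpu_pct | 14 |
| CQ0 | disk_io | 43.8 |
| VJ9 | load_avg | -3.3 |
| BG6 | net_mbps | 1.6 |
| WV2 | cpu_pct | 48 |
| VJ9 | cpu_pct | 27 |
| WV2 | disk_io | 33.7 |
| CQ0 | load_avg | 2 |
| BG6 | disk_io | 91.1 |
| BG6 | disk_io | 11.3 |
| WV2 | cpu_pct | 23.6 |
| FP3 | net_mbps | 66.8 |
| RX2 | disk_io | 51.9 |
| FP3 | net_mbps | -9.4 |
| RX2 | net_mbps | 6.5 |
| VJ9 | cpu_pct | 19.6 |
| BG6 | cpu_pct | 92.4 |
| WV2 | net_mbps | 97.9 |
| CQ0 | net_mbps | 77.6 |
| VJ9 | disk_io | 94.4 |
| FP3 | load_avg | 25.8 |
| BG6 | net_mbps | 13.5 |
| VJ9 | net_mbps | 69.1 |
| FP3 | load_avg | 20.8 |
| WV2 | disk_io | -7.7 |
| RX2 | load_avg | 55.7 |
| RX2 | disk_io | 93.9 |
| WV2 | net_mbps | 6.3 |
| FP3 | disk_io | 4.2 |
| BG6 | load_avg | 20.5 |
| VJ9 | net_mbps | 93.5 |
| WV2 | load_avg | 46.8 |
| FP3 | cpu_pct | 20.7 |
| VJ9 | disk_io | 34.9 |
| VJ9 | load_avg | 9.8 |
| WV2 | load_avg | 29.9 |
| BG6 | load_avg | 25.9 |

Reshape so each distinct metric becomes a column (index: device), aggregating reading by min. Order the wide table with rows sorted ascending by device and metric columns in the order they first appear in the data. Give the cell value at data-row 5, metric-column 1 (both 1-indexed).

With rows sorted ascending by device, row 5 is device=VJ9. metric columns in first-appearance order: load_avg, cpu_pct, net_mbps, disk_io; column 1 is load_avg.
Long rows with device=VJ9, metric=load_avg: min(-3.3, 9.8) = -3.3.

-3.3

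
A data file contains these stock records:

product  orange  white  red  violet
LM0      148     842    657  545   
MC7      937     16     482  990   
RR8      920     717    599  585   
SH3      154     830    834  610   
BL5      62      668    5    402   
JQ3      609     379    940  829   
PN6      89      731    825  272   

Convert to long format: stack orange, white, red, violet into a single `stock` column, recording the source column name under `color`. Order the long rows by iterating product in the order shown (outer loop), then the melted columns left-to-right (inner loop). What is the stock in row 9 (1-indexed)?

920

28 rows total (7 × 4). Row 9: index ⌊(9-1)/4⌋ = 2 into product → RR8; (9-1) mod 4 = 0 into the melted columns → orange.
So row 9 is (RR8, orange, 920); stock = 920.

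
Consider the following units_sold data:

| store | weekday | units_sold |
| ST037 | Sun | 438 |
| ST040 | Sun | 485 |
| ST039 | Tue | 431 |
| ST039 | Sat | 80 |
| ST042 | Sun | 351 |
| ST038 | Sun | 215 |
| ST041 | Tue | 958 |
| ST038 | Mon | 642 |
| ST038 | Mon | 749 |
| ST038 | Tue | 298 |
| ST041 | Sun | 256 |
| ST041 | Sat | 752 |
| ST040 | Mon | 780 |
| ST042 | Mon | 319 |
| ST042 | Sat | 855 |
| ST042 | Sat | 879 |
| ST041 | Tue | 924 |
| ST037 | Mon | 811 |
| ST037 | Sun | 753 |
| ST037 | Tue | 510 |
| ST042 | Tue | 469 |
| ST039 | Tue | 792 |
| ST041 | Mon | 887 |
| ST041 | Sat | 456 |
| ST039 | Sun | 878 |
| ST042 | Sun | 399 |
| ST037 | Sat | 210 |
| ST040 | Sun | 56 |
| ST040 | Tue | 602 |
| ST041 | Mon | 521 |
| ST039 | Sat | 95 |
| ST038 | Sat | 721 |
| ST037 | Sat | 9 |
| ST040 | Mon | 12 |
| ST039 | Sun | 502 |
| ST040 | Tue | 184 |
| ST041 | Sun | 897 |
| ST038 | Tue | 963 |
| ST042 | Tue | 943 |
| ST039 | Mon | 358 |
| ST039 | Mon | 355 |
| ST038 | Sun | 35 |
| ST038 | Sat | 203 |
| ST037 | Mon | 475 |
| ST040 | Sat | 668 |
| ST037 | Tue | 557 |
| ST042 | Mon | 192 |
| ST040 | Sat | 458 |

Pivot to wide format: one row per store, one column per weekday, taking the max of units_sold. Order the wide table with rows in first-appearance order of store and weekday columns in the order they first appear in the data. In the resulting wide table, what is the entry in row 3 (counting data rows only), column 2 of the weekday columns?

792

With rows in first-appearance order of store, row 3 is store=ST039. weekday columns in first-appearance order: Sun, Tue, Sat, Mon; column 2 is Tue.
Long rows with store=ST039, weekday=Tue: max(431, 792) = 792.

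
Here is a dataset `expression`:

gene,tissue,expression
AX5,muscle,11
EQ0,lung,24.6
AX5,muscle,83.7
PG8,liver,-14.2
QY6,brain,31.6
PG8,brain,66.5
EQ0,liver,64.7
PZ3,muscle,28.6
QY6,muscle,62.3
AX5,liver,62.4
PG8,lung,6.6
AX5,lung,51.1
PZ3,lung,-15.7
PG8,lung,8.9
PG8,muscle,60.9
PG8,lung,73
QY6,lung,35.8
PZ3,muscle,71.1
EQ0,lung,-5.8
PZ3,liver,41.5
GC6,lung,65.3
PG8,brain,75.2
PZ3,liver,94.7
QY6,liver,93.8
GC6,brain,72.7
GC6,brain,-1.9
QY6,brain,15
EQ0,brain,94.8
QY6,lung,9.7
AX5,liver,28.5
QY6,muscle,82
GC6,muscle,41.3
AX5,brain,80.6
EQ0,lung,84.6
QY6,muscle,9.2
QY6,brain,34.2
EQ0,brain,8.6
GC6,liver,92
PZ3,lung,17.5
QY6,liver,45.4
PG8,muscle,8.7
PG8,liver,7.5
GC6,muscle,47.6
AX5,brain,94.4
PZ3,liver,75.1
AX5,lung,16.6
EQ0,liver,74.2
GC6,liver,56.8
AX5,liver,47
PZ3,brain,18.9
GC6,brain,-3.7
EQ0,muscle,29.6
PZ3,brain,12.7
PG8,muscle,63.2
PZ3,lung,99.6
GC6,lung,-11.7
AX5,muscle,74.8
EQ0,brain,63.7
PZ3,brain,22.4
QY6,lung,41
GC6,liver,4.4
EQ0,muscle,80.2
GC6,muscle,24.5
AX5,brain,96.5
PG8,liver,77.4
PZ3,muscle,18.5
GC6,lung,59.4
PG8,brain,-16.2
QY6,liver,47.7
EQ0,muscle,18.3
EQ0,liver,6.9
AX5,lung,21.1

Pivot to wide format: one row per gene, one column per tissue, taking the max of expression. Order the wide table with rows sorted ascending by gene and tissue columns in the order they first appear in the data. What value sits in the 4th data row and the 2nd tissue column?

With rows sorted ascending by gene, row 4 is gene=PG8. tissue columns in first-appearance order: muscle, lung, liver, brain; column 2 is lung.
Long rows with gene=PG8, tissue=lung: max(6.6, 8.9, 73) = 73.

73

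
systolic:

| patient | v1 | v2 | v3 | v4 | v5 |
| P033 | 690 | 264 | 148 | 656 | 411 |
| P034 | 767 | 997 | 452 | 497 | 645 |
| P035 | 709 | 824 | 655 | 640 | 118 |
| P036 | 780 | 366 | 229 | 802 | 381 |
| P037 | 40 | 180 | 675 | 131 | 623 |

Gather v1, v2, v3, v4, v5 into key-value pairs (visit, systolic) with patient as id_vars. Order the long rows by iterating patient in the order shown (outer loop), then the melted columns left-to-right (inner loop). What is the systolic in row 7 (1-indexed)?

997

25 rows total (5 × 5). Row 7: index ⌊(7-1)/5⌋ = 1 into patient → P034; (7-1) mod 5 = 1 into the melted columns → v2.
So row 7 is (P034, v2, 997); systolic = 997.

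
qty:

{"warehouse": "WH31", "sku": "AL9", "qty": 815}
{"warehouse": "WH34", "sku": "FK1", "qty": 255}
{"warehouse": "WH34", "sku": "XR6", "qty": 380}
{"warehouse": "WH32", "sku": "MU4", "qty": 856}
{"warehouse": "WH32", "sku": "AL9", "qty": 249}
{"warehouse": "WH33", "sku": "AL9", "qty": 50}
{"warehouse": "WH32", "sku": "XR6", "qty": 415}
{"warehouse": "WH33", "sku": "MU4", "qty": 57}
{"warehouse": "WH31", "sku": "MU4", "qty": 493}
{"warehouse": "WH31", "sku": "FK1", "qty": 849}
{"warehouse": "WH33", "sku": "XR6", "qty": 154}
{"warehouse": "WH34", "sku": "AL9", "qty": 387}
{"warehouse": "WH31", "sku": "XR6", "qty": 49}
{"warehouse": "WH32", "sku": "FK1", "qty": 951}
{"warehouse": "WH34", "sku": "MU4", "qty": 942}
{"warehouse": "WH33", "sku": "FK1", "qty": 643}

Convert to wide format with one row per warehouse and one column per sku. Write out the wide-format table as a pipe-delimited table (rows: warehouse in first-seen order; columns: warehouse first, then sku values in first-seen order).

Columns: warehouse plus the 4 distinct sku values (AL9, FK1, XR6, MU4).
For example, row WH31 column AL9 takes qty=815 from the long row (WH31, AL9).

| warehouse | AL9 | FK1 | XR6 | MU4 |
| WH31 | 815 | 849 | 49 | 493 |
| WH34 | 387 | 255 | 380 | 942 |
| WH32 | 249 | 951 | 415 | 856 |
| WH33 | 50 | 643 | 154 | 57 |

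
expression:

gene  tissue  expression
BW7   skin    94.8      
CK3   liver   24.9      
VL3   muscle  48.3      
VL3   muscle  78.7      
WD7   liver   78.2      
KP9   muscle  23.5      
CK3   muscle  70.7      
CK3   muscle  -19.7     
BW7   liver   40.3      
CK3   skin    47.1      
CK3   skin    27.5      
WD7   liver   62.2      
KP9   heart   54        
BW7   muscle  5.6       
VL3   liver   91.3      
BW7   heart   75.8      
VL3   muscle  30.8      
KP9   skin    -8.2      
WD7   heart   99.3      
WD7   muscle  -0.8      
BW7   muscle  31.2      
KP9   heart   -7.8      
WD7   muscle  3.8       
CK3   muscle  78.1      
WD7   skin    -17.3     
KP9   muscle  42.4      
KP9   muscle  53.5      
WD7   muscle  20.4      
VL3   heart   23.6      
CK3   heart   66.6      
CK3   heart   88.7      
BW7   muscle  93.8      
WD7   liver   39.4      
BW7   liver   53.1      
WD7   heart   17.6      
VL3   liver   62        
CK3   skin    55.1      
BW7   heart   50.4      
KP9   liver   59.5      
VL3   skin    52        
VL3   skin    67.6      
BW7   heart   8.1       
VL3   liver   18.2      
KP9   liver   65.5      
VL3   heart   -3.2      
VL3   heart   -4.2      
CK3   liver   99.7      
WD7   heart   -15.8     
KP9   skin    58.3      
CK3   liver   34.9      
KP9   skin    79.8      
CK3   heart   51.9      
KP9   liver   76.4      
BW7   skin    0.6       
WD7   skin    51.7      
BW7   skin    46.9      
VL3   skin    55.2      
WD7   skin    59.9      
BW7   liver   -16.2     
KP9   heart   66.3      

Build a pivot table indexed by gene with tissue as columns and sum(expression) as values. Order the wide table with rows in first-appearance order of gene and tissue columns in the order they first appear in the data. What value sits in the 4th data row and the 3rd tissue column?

23.4

With rows in first-appearance order of gene, row 4 is gene=WD7. tissue columns in first-appearance order: skin, liver, muscle, heart; column 3 is muscle.
Long rows with gene=WD7, tissue=muscle: -0.8 + 3.8 + 20.4 = 23.4.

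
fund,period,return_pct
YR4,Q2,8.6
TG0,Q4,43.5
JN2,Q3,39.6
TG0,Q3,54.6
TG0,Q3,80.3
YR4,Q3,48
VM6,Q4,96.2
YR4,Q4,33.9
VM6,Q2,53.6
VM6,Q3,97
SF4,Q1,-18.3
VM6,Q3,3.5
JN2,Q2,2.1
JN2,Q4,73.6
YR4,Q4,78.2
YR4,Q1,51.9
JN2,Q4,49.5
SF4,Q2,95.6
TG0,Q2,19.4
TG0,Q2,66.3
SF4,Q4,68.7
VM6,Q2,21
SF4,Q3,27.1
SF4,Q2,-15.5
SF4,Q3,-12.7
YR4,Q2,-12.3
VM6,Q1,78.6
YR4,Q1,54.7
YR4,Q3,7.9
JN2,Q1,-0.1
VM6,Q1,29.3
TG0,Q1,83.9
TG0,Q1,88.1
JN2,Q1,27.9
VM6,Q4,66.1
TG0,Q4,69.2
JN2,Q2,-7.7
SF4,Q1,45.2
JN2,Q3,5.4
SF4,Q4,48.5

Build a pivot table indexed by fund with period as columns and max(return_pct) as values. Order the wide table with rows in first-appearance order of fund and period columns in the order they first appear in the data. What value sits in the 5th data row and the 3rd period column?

With rows in first-appearance order of fund, row 5 is fund=SF4. period columns in first-appearance order: Q2, Q4, Q3, Q1; column 3 is Q3.
Long rows with fund=SF4, period=Q3: max(27.1, -12.7) = 27.1.

27.1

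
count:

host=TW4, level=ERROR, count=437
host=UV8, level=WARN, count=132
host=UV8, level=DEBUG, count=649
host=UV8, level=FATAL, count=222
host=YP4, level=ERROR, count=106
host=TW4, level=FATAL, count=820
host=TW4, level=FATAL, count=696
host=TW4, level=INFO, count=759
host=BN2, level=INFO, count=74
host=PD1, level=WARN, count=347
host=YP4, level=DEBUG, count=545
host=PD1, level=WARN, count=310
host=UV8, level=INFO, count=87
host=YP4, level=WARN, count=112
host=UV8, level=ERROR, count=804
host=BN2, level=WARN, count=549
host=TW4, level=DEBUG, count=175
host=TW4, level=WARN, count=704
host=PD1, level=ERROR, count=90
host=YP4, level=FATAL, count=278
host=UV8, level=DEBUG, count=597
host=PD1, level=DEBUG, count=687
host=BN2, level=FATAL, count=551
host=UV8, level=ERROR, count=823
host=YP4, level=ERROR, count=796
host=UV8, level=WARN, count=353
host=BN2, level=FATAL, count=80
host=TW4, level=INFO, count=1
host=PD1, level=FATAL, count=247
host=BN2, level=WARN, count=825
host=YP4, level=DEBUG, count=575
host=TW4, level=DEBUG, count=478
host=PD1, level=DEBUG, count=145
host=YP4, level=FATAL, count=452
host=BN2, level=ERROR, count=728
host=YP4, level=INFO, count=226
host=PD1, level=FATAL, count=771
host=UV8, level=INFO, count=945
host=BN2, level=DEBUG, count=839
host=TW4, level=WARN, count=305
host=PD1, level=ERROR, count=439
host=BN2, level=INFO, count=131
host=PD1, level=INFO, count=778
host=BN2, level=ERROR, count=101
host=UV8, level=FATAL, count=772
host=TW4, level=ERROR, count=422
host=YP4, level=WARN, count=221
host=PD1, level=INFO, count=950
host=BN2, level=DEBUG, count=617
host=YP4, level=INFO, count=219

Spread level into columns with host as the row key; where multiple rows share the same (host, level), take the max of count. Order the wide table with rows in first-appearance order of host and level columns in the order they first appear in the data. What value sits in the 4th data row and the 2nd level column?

With rows in first-appearance order of host, row 4 is host=BN2. level columns in first-appearance order: ERROR, WARN, DEBUG, FATAL, INFO; column 2 is WARN.
Long rows with host=BN2, level=WARN: max(549, 825) = 825.

825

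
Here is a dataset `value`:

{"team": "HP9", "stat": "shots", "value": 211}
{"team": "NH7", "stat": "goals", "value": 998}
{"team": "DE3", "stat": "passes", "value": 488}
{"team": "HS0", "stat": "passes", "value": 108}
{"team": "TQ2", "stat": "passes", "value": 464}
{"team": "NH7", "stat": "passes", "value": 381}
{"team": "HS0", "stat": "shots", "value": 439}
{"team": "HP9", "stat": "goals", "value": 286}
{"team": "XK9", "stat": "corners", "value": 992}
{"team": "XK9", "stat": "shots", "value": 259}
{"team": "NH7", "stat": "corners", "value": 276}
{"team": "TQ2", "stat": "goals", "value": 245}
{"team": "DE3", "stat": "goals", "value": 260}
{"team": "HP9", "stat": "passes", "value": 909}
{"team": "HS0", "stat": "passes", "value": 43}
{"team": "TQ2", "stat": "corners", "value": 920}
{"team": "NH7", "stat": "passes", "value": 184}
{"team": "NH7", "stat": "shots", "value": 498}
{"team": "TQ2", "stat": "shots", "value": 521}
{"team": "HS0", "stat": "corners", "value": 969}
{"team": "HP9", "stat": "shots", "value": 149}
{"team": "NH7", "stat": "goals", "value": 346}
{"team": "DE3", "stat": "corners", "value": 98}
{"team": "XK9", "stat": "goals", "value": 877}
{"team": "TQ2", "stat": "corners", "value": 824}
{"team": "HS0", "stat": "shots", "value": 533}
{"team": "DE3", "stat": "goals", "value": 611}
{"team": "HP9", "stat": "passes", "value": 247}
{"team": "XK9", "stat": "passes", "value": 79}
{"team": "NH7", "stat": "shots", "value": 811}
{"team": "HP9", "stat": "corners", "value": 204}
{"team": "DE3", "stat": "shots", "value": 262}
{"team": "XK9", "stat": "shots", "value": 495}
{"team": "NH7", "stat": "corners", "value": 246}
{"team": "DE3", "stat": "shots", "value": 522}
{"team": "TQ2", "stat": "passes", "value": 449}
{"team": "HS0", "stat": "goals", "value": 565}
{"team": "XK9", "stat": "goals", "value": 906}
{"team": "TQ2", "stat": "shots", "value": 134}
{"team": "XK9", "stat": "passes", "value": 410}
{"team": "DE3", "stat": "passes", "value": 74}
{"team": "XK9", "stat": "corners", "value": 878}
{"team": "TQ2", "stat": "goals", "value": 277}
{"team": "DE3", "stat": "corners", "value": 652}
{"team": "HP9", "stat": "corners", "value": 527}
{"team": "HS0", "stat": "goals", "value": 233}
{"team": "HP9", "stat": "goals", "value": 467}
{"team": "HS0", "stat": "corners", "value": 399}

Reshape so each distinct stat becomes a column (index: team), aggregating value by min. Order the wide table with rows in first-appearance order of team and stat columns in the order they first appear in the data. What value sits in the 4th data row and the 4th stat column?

399

With rows in first-appearance order of team, row 4 is team=HS0. stat columns in first-appearance order: shots, goals, passes, corners; column 4 is corners.
Long rows with team=HS0, stat=corners: min(969, 399) = 399.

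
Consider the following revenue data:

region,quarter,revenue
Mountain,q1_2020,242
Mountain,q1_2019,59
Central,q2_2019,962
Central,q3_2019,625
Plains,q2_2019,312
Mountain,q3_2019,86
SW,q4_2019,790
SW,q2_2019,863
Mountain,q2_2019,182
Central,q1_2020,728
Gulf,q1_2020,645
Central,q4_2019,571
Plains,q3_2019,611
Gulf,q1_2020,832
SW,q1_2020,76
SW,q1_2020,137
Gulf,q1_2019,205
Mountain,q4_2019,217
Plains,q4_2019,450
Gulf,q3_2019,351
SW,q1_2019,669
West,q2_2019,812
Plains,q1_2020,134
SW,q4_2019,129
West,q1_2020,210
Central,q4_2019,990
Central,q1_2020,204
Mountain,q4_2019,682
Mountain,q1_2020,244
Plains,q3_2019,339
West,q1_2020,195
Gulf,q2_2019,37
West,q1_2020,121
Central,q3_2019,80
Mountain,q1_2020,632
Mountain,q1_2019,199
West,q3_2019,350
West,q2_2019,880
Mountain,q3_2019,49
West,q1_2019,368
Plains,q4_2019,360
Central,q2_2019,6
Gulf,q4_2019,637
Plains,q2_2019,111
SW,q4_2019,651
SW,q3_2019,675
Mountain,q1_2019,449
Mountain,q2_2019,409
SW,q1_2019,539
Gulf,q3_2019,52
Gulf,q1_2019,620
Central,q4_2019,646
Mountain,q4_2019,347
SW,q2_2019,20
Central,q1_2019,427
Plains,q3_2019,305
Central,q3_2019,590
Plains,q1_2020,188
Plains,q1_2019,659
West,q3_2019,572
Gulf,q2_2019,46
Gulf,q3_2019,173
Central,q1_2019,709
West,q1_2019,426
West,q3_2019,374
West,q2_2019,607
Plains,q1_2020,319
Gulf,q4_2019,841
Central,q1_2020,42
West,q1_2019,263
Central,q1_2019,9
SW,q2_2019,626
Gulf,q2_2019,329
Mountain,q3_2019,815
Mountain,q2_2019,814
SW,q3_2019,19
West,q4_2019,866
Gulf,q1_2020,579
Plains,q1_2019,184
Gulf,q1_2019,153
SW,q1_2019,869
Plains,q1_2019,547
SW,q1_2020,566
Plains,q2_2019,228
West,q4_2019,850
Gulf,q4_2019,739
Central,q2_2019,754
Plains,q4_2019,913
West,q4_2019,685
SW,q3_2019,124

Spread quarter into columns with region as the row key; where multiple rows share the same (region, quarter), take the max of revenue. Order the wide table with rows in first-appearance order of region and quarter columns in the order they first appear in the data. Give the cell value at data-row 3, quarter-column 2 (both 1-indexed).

With rows in first-appearance order of region, row 3 is region=Plains. quarter columns in first-appearance order: q1_2020, q1_2019, q2_2019, q3_2019, q4_2019; column 2 is q1_2019.
Long rows with region=Plains, quarter=q1_2019: max(659, 184, 547) = 659.

659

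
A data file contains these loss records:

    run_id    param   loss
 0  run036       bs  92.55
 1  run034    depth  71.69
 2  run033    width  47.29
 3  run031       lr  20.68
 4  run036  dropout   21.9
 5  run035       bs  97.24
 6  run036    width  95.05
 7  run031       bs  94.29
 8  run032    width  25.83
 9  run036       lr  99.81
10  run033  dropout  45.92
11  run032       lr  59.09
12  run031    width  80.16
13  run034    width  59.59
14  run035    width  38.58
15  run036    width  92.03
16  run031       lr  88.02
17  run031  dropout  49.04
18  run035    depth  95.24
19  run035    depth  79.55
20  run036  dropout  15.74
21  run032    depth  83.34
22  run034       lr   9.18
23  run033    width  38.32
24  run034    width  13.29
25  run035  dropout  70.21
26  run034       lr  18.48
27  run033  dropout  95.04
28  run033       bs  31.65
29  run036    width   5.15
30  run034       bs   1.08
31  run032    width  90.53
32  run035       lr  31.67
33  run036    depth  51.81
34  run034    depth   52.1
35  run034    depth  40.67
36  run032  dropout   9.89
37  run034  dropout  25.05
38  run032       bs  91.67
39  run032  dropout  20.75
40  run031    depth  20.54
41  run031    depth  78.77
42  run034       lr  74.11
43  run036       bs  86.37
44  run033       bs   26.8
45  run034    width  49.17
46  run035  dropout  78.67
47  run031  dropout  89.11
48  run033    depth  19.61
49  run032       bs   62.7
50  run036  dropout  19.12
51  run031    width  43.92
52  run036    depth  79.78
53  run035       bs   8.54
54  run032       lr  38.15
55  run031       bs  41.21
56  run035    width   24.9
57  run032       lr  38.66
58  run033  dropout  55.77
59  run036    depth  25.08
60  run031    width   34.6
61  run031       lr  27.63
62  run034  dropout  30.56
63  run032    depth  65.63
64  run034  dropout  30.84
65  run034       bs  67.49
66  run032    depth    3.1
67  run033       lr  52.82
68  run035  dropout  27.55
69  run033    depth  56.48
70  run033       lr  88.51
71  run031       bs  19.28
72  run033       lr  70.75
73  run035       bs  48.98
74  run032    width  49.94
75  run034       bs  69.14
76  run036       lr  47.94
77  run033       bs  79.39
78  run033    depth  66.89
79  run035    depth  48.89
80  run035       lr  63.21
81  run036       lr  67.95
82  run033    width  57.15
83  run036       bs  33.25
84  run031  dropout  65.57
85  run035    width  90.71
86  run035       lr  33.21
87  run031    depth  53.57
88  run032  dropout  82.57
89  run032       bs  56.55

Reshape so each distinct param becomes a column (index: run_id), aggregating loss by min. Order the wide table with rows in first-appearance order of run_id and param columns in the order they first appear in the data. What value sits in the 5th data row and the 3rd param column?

24.9

With rows in first-appearance order of run_id, row 5 is run_id=run035. param columns in first-appearance order: bs, depth, width, lr, dropout; column 3 is width.
Long rows with run_id=run035, param=width: min(38.58, 24.9, 90.71) = 24.9.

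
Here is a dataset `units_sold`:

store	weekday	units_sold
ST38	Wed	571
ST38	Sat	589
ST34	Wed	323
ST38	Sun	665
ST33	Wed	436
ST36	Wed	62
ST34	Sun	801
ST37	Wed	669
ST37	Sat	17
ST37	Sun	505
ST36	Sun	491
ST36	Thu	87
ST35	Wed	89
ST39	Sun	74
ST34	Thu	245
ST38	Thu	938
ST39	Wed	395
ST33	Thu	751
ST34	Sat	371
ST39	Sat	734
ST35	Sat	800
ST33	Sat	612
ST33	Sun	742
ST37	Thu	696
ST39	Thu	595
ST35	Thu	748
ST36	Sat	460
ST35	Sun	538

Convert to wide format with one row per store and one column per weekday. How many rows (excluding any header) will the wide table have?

7 distinct store values → 7 rows.

7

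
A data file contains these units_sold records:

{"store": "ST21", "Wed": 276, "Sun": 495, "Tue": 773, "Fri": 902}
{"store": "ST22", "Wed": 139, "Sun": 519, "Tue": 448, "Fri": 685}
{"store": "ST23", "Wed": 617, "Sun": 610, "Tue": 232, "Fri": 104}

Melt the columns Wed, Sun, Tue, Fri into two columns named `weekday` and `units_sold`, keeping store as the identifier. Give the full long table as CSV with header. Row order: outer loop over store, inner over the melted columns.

store,weekday,units_sold
ST21,Wed,276
ST21,Sun,495
ST21,Tue,773
ST21,Fri,902
ST22,Wed,139
ST22,Sun,519
ST22,Tue,448
ST22,Fri,685
ST23,Wed,617
ST23,Sun,610
ST23,Tue,232
ST23,Fri,104

Each (store, column) pair becomes one row: 3 × 4 = 12 rows.
For example, (ST21, Wed) → units_sold=276.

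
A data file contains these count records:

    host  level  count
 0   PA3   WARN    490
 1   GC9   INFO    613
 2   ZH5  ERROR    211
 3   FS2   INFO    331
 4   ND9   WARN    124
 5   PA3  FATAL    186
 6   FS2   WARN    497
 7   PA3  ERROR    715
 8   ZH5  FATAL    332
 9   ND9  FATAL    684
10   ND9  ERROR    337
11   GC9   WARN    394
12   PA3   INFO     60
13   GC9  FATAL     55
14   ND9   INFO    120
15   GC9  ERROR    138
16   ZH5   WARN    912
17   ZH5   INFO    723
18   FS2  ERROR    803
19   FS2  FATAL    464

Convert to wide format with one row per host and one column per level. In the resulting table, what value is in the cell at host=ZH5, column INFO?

723

Wide layout: rows indexed by host, columns are the 4 distinct level values (WARN, INFO, ERROR, FATAL).
Cell (host=ZH5, level=INFO) draws from the long row where host=ZH5 and level=INFO, which has count=723.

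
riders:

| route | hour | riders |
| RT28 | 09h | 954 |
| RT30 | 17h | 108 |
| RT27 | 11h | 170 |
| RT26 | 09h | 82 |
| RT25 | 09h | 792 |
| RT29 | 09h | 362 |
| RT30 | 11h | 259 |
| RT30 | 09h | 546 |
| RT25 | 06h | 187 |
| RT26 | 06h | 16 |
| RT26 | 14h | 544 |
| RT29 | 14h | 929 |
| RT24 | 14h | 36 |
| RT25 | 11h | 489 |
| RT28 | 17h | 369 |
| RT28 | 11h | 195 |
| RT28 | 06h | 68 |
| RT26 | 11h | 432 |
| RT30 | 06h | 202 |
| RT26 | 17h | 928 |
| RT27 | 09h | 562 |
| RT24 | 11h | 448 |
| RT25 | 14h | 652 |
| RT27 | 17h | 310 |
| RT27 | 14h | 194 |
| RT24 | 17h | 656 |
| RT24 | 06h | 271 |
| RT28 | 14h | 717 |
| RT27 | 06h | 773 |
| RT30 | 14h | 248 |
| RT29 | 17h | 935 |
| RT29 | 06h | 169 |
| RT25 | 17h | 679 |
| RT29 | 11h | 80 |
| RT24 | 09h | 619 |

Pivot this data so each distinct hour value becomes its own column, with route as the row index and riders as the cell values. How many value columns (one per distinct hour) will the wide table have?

5 distinct hour values: 06h, 09h, 11h, 14h, 17h.

5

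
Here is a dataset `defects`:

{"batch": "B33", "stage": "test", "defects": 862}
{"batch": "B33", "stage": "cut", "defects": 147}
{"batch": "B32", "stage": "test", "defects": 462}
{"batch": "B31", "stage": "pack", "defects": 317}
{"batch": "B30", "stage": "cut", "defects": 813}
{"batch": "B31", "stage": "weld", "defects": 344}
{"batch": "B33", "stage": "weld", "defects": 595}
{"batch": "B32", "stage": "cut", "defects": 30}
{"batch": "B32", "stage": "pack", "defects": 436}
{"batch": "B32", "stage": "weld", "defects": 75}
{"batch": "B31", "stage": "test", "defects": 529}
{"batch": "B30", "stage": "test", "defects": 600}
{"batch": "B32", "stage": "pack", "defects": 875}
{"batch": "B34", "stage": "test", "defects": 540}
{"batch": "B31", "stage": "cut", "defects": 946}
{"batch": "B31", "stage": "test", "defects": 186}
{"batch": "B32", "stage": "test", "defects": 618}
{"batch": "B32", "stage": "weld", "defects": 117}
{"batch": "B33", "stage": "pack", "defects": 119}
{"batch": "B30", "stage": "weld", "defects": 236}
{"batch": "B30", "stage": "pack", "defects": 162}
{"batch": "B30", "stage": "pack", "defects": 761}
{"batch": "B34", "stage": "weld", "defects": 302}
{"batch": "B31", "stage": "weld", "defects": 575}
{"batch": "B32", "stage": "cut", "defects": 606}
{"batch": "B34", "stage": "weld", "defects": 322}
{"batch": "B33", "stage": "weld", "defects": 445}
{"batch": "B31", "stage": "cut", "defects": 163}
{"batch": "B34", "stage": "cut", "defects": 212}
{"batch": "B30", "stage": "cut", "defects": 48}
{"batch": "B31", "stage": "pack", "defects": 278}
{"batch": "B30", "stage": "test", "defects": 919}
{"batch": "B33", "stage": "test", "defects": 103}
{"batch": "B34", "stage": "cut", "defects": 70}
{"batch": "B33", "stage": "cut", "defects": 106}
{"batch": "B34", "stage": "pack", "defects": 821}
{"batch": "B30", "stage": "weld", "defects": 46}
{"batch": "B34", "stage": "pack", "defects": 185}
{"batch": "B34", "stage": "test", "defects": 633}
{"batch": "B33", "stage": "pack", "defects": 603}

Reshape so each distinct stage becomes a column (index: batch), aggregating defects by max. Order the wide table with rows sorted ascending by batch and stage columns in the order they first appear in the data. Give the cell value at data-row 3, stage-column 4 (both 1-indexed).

117

With rows sorted ascending by batch, row 3 is batch=B32. stage columns in first-appearance order: test, cut, pack, weld; column 4 is weld.
Long rows with batch=B32, stage=weld: max(75, 117) = 117.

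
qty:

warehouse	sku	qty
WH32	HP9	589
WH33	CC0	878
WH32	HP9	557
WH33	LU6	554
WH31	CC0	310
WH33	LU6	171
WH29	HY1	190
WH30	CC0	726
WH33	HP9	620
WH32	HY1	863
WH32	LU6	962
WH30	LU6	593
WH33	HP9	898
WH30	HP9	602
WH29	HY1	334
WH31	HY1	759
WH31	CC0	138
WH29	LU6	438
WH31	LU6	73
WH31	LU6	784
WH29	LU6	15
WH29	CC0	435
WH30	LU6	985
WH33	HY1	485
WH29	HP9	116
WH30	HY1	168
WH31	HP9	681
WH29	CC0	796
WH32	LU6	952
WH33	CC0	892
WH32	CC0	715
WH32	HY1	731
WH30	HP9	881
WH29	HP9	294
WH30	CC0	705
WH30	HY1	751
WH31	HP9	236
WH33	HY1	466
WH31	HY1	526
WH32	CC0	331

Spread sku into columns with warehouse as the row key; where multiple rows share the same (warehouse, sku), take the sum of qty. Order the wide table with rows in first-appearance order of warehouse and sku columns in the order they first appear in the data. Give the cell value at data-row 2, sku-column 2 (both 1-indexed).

1770

With rows in first-appearance order of warehouse, row 2 is warehouse=WH33. sku columns in first-appearance order: HP9, CC0, LU6, HY1; column 2 is CC0.
Long rows with warehouse=WH33, sku=CC0: 878 + 892 = 1770.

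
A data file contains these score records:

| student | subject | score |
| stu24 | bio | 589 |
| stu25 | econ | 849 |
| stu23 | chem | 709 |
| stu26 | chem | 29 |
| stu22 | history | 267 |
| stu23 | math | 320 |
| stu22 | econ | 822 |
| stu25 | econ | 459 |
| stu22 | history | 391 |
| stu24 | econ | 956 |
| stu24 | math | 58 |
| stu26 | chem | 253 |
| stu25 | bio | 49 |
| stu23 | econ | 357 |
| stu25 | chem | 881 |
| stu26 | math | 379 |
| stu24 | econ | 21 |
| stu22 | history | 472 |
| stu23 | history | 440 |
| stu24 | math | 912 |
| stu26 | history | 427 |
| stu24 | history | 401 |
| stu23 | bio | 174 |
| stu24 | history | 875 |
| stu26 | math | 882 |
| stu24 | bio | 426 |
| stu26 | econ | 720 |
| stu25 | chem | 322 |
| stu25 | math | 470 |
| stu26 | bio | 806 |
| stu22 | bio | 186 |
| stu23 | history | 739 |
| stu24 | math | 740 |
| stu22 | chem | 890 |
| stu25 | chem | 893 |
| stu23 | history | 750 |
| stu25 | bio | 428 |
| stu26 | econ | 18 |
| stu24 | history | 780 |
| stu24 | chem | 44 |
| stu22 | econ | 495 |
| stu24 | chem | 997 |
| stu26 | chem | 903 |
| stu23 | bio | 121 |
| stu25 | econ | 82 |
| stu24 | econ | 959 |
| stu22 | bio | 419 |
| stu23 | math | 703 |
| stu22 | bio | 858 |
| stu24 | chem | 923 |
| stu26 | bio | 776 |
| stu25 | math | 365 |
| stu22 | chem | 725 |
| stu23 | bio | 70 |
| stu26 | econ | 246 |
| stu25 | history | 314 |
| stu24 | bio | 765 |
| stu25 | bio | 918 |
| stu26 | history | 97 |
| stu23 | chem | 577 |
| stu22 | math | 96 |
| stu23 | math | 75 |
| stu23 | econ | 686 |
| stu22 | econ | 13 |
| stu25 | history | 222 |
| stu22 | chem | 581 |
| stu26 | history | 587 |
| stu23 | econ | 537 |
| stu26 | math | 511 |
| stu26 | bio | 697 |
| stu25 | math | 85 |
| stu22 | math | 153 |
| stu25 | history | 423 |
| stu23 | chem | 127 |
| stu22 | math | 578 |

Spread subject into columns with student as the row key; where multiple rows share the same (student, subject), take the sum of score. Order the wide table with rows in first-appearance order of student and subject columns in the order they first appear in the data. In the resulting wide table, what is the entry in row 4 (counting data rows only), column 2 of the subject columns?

984

With rows in first-appearance order of student, row 4 is student=stu26. subject columns in first-appearance order: bio, econ, chem, history, math; column 2 is econ.
Long rows with student=stu26, subject=econ: 720 + 18 + 246 = 984.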